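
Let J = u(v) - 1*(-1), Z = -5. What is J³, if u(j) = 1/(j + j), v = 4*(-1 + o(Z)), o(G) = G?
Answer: 103823/110592 ≈ 0.93879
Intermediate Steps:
v = -24 (v = 4*(-1 - 5) = 4*(-6) = -24)
u(j) = 1/(2*j)
J = 47/48 (J = (½)/(-24) - 1*(-1) = (½)*(-1/24) + 1 = -1/48 + 1 = 47/48 ≈ 0.97917)
J³ = (47/48)³ = 103823/110592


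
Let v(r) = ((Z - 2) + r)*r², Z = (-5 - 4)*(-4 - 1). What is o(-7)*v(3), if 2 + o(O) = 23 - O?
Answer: 11592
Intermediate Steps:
Z = 45 (Z = -9*(-5) = 45)
o(O) = 21 - O (o(O) = -2 + (23 - O) = 21 - O)
v(r) = r²*(43 + r) (v(r) = ((45 - 2) + r)*r² = (43 + r)*r² = r²*(43 + r))
o(-7)*v(3) = (21 - 1*(-7))*(3²*(43 + 3)) = (21 + 7)*(9*46) = 28*414 = 11592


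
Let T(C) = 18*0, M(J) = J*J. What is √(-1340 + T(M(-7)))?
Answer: 2*I*√335 ≈ 36.606*I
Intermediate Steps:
M(J) = J²
T(C) = 0
√(-1340 + T(M(-7))) = √(-1340 + 0) = √(-1340) = 2*I*√335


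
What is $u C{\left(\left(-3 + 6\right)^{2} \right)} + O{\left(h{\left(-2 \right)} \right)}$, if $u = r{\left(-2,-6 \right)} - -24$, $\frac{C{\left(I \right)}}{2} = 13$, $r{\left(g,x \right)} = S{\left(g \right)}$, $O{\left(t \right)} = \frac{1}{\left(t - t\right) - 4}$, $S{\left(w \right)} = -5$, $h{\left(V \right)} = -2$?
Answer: $\frac{1975}{4} \approx 493.75$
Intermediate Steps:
$O{\left(t \right)} = - \frac{1}{4}$ ($O{\left(t \right)} = \frac{1}{0 - 4} = \frac{1}{-4} = - \frac{1}{4}$)
$r{\left(g,x \right)} = -5$
$C{\left(I \right)} = 26$ ($C{\left(I \right)} = 2 \cdot 13 = 26$)
$u = 19$ ($u = -5 - -24 = -5 + 24 = 19$)
$u C{\left(\left(-3 + 6\right)^{2} \right)} + O{\left(h{\left(-2 \right)} \right)} = 19 \cdot 26 - \frac{1}{4} = 494 - \frac{1}{4} = \frac{1975}{4}$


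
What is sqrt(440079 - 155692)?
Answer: sqrt(284387) ≈ 533.28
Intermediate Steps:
sqrt(440079 - 155692) = sqrt(284387)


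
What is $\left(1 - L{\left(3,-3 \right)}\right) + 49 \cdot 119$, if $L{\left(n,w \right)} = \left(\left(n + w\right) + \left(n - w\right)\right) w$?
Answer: $5850$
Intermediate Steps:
$L{\left(n,w \right)} = 2 n w$
$\left(1 - L{\left(3,-3 \right)}\right) + 49 \cdot 119 = \left(1 - 2 \cdot 3 \left(-3\right)\right) + 49 \cdot 119 = \left(1 - -18\right) + 5831 = \left(1 + 18\right) + 5831 = 19 + 5831 = 5850$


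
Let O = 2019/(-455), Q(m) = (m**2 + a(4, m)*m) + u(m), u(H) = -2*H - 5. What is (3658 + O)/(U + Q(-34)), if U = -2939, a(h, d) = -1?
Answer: -1662371/767130 ≈ -2.1670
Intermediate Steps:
u(H) = -5 - 2*H
Q(m) = -5 + m**2 - 3*m (Q(m) = (m**2 - m) + (-5 - 2*m) = -5 + m**2 - 3*m)
O = -2019/455 (O = 2019*(-1/455) = -2019/455 ≈ -4.4374)
(3658 + O)/(U + Q(-34)) = (3658 - 2019/455)/(-2939 + (-5 + (-34)**2 - 3*(-34))) = 1662371/(455*(-2939 + (-5 + 1156 + 102))) = 1662371/(455*(-2939 + 1253)) = (1662371/455)/(-1686) = (1662371/455)*(-1/1686) = -1662371/767130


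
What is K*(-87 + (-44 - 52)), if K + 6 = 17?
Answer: -2013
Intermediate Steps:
K = 11 (K = -6 + 17 = 11)
K*(-87 + (-44 - 52)) = 11*(-87 + (-44 - 52)) = 11*(-87 - 96) = 11*(-183) = -2013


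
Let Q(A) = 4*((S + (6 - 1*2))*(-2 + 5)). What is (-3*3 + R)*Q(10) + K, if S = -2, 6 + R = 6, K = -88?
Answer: -304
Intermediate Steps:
R = 0 (R = -6 + 6 = 0)
Q(A) = 24 (Q(A) = 4*((-2 + (6 - 1*2))*(-2 + 5)) = 4*((-2 + (6 - 2))*3) = 4*((-2 + 4)*3) = 4*(2*3) = 4*6 = 24)
(-3*3 + R)*Q(10) + K = (-3*3 + 0)*24 - 88 = (-9 + 0)*24 - 88 = -9*24 - 88 = -216 - 88 = -304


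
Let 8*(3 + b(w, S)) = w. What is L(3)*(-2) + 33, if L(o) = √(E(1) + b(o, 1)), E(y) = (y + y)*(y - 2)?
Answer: 33 - I*√74/2 ≈ 33.0 - 4.3012*I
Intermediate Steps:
E(y) = 2*y*(-2 + y) (E(y) = (2*y)*(-2 + y) = 2*y*(-2 + y))
b(w, S) = -3 + w/8
L(o) = √(-5 + o/8) (L(o) = √(2*1*(-2 + 1) + (-3 + o/8)) = √(2*1*(-1) + (-3 + o/8)) = √(-2 + (-3 + o/8)) = √(-5 + o/8))
L(3)*(-2) + 33 = (√(-80 + 2*3)/4)*(-2) + 33 = (√(-80 + 6)/4)*(-2) + 33 = (√(-74)/4)*(-2) + 33 = ((I*√74)/4)*(-2) + 33 = (I*√74/4)*(-2) + 33 = -I*√74/2 + 33 = 33 - I*√74/2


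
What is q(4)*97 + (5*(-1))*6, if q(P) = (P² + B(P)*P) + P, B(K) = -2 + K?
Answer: 2686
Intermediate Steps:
q(P) = P + P² + P*(-2 + P) (q(P) = (P² + (-2 + P)*P) + P = (P² + P*(-2 + P)) + P = P + P² + P*(-2 + P))
q(4)*97 + (5*(-1))*6 = (4*(-1 + 2*4))*97 + (5*(-1))*6 = (4*(-1 + 8))*97 - 5*6 = (4*7)*97 - 30 = 28*97 - 30 = 2716 - 30 = 2686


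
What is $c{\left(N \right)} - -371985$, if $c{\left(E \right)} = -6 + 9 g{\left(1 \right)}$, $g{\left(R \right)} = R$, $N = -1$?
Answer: $371988$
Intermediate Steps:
$c{\left(E \right)} = 3$ ($c{\left(E \right)} = -6 + 9 \cdot 1 = -6 + 9 = 3$)
$c{\left(N \right)} - -371985 = 3 - -371985 = 3 + 371985 = 371988$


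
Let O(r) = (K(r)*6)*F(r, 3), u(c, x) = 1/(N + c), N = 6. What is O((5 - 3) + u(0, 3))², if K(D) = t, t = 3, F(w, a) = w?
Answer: 1521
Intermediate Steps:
u(c, x) = 1/(6 + c)
K(D) = 3
O(r) = 18*r (O(r) = (3*6)*r = 18*r)
O((5 - 3) + u(0, 3))² = (18*((5 - 3) + 1/(6 + 0)))² = (18*(2 + 1/6))² = (18*(2 + ⅙))² = (18*(13/6))² = 39² = 1521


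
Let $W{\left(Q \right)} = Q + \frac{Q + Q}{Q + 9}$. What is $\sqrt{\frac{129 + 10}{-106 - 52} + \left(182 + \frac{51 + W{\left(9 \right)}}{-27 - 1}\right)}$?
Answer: $\frac{\sqrt{218887907}}{1106} \approx 13.377$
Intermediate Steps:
$W{\left(Q \right)} = Q + \frac{2 Q}{9 + Q}$
$\sqrt{\frac{129 + 10}{-106 - 52} + \left(182 + \frac{51 + W{\left(9 \right)}}{-27 - 1}\right)} = \sqrt{\frac{129 + 10}{-106 - 52} + \left(182 + \frac{51 + \frac{9 \left(11 + 9\right)}{9 + 9}}{-27 - 1}\right)} = \sqrt{\frac{139}{-158} + \left(182 + \frac{51 + 9 \cdot \frac{1}{18} \cdot 20}{-28}\right)} = \sqrt{139 \left(- \frac{1}{158}\right) + \left(182 + \left(51 + 9 \cdot \frac{1}{18} \cdot 20\right) \left(- \frac{1}{28}\right)\right)} = \sqrt{- \frac{139}{158} + \left(182 + \left(51 + 10\right) \left(- \frac{1}{28}\right)\right)} = \sqrt{- \frac{139}{158} + \left(182 + 61 \left(- \frac{1}{28}\right)\right)} = \sqrt{- \frac{139}{158} + \left(182 - \frac{61}{28}\right)} = \sqrt{- \frac{139}{158} + \frac{5035}{28}} = \sqrt{\frac{395819}{2212}} = \frac{\sqrt{218887907}}{1106}$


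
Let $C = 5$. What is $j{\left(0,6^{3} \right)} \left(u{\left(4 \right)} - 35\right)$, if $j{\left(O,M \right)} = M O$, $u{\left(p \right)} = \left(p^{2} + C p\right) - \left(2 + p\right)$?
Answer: $0$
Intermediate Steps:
$u{\left(p \right)} = -2 + p^{2} + 4 p$ ($u{\left(p \right)} = \left(p^{2} + 5 p\right) - \left(2 + p\right) = -2 + p^{2} + 4 p$)
$j{\left(0,6^{3} \right)} \left(u{\left(4 \right)} - 35\right) = 6^{3} \cdot 0 \left(\left(-2 + 4^{2} + 4 \cdot 4\right) - 35\right) = 216 \cdot 0 \left(\left(-2 + 16 + 16\right) - 35\right) = 0 \left(30 - 35\right) = 0 \left(-5\right) = 0$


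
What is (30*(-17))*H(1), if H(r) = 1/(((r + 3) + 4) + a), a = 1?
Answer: -170/3 ≈ -56.667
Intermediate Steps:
H(r) = 1/(8 + r) (H(r) = 1/(((r + 3) + 4) + 1) = 1/(((3 + r) + 4) + 1) = 1/((7 + r) + 1) = 1/(8 + r))
(30*(-17))*H(1) = (30*(-17))/(8 + 1) = -510/9 = -510*⅑ = -170/3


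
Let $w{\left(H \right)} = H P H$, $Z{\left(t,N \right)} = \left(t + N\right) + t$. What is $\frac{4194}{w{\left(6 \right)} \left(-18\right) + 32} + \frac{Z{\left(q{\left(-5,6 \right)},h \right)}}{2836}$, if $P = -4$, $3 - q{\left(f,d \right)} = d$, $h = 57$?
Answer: $\frac{1503501}{930208} \approx 1.6163$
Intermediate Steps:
$q{\left(f,d \right)} = 3 - d$
$Z{\left(t,N \right)} = N + 2 t$ ($Z{\left(t,N \right)} = \left(N + t\right) + t = N + 2 t$)
$w{\left(H \right)} = - 4 H^{2}$ ($w{\left(H \right)} = H \left(-4\right) H = - 4 H H = - 4 H^{2}$)
$\frac{4194}{w{\left(6 \right)} \left(-18\right) + 32} + \frac{Z{\left(q{\left(-5,6 \right)},h \right)}}{2836} = \frac{4194}{- 4 \cdot 6^{2} \left(-18\right) + 32} + \frac{57 + 2 \left(3 - 6\right)}{2836} = \frac{4194}{\left(-4\right) 36 \left(-18\right) + 32} + \left(57 + 2 \left(3 - 6\right)\right) \frac{1}{2836} = \frac{4194}{\left(-144\right) \left(-18\right) + 32} + \left(57 + 2 \left(-3\right)\right) \frac{1}{2836} = \frac{4194}{2592 + 32} + \left(57 - 6\right) \frac{1}{2836} = \frac{4194}{2624} + 51 \cdot \frac{1}{2836} = 4194 \cdot \frac{1}{2624} + \frac{51}{2836} = \frac{2097}{1312} + \frac{51}{2836} = \frac{1503501}{930208}$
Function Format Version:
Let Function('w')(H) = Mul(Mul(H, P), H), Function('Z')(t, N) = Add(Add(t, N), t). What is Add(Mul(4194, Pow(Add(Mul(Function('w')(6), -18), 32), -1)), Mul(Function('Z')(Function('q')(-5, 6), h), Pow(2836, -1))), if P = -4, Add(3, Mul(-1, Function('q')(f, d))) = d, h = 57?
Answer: Rational(1503501, 930208) ≈ 1.6163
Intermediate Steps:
Function('q')(f, d) = Add(3, Mul(-1, d))
Function('Z')(t, N) = Add(N, Mul(2, t)) (Function('Z')(t, N) = Add(Add(N, t), t) = Add(N, Mul(2, t)))
Function('w')(H) = Mul(-4, Pow(H, 2)) (Function('w')(H) = Mul(Mul(H, -4), H) = Mul(Mul(-4, H), H) = Mul(-4, Pow(H, 2)))
Add(Mul(4194, Pow(Add(Mul(Function('w')(6), -18), 32), -1)), Mul(Function('Z')(Function('q')(-5, 6), h), Pow(2836, -1))) = Add(Mul(4194, Pow(Add(Mul(Mul(-4, Pow(6, 2)), -18), 32), -1)), Mul(Add(57, Mul(2, Add(3, Mul(-1, 6)))), Pow(2836, -1))) = Add(Mul(4194, Pow(Add(Mul(Mul(-4, 36), -18), 32), -1)), Mul(Add(57, Mul(2, Add(3, -6))), Rational(1, 2836))) = Add(Mul(4194, Pow(Add(Mul(-144, -18), 32), -1)), Mul(Add(57, Mul(2, -3)), Rational(1, 2836))) = Add(Mul(4194, Pow(Add(2592, 32), -1)), Mul(Add(57, -6), Rational(1, 2836))) = Add(Mul(4194, Pow(2624, -1)), Mul(51, Rational(1, 2836))) = Add(Mul(4194, Rational(1, 2624)), Rational(51, 2836)) = Add(Rational(2097, 1312), Rational(51, 2836)) = Rational(1503501, 930208)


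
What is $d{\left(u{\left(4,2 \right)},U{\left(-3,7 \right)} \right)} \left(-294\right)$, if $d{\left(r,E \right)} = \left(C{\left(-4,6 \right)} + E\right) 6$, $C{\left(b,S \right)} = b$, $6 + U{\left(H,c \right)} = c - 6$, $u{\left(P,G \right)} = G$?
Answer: $15876$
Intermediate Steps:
$U{\left(H,c \right)} = -12 + c$ ($U{\left(H,c \right)} = -6 + \left(c - 6\right) = -6 + \left(-6 + c\right) = -12 + c$)
$d{\left(r,E \right)} = -24 + 6 E$ ($d{\left(r,E \right)} = \left(-4 + E\right) 6 = -24 + 6 E$)
$d{\left(u{\left(4,2 \right)},U{\left(-3,7 \right)} \right)} \left(-294\right) = \left(-24 + 6 \left(-12 + 7\right)\right) \left(-294\right) = \left(-24 + 6 \left(-5\right)\right) \left(-294\right) = \left(-24 - 30\right) \left(-294\right) = \left(-54\right) \left(-294\right) = 15876$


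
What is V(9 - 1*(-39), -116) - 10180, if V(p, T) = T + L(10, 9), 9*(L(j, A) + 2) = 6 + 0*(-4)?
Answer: -30892/3 ≈ -10297.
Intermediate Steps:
L(j, A) = -4/3 (L(j, A) = -2 + (6 + 0*(-4))/9 = -2 + (6 + 0)/9 = -2 + (1/9)*6 = -2 + 2/3 = -4/3)
V(p, T) = -4/3 + T (V(p, T) = T - 4/3 = -4/3 + T)
V(9 - 1*(-39), -116) - 10180 = (-4/3 - 116) - 10180 = -352/3 - 10180 = -30892/3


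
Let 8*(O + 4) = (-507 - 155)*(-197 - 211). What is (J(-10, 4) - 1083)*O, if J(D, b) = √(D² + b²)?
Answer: -36559914 + 67516*√29 ≈ -3.6196e+7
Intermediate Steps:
O = 33758 (O = -4 + ((-507 - 155)*(-197 - 211))/8 = -4 + (-662*(-408))/8 = -4 + (⅛)*270096 = -4 + 33762 = 33758)
(J(-10, 4) - 1083)*O = (√((-10)² + 4²) - 1083)*33758 = (√(100 + 16) - 1083)*33758 = (√116 - 1083)*33758 = (2*√29 - 1083)*33758 = (-1083 + 2*√29)*33758 = -36559914 + 67516*√29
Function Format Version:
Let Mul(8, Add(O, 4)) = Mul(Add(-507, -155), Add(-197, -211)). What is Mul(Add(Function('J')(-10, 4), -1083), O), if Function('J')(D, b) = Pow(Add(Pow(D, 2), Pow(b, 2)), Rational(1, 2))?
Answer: Add(-36559914, Mul(67516, Pow(29, Rational(1, 2)))) ≈ -3.6196e+7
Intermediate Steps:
O = 33758 (O = Add(-4, Mul(Rational(1, 8), Mul(Add(-507, -155), Add(-197, -211)))) = Add(-4, Mul(Rational(1, 8), Mul(-662, -408))) = Add(-4, Mul(Rational(1, 8), 270096)) = Add(-4, 33762) = 33758)
Mul(Add(Function('J')(-10, 4), -1083), O) = Mul(Add(Pow(Add(Pow(-10, 2), Pow(4, 2)), Rational(1, 2)), -1083), 33758) = Mul(Add(Pow(Add(100, 16), Rational(1, 2)), -1083), 33758) = Mul(Add(Pow(116, Rational(1, 2)), -1083), 33758) = Mul(Add(Mul(2, Pow(29, Rational(1, 2))), -1083), 33758) = Mul(Add(-1083, Mul(2, Pow(29, Rational(1, 2)))), 33758) = Add(-36559914, Mul(67516, Pow(29, Rational(1, 2))))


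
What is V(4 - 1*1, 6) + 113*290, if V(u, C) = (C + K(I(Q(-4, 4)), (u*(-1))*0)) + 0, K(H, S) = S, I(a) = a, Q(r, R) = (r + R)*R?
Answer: 32776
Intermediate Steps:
Q(r, R) = R*(R + r) (Q(r, R) = (R + r)*R = R*(R + r))
V(u, C) = C (V(u, C) = (C + (u*(-1))*0) + 0 = (C - u*0) + 0 = (C + 0) + 0 = C + 0 = C)
V(4 - 1*1, 6) + 113*290 = 6 + 113*290 = 6 + 32770 = 32776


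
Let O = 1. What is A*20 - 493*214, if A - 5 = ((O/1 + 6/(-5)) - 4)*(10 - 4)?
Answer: -105906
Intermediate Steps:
A = -101/5 (A = 5 + ((1/1 + 6/(-5)) - 4)*(10 - 4) = 5 + ((1*1 + 6*(-⅕)) - 4)*6 = 5 + ((1 - 6/5) - 4)*6 = 5 + (-⅕ - 4)*6 = 5 - 21/5*6 = 5 - 126/5 = -101/5 ≈ -20.200)
A*20 - 493*214 = -101/5*20 - 493*214 = -404 - 105502 = -105906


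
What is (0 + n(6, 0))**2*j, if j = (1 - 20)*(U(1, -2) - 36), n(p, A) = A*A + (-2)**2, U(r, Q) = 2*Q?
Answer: 12160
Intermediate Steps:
n(p, A) = 4 + A**2 (n(p, A) = A**2 + 4 = 4 + A**2)
j = 760 (j = (1 - 20)*(2*(-2) - 36) = -19*(-4 - 36) = -19*(-40) = 760)
(0 + n(6, 0))**2*j = (0 + (4 + 0**2))**2*760 = (0 + (4 + 0))**2*760 = (0 + 4)**2*760 = 4**2*760 = 16*760 = 12160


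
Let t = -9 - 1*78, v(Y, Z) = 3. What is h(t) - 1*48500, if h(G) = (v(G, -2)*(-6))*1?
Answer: -48518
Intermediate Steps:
t = -87 (t = -9 - 78 = -87)
h(G) = -18 (h(G) = (3*(-6))*1 = -18*1 = -18)
h(t) - 1*48500 = -18 - 1*48500 = -18 - 48500 = -48518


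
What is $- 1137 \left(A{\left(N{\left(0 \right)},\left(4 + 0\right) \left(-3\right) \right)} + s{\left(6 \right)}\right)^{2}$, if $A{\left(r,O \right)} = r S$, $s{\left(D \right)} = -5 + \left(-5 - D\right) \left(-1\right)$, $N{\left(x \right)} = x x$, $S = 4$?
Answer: $-40932$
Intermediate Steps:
$N{\left(x \right)} = x^{2}$
$s{\left(D \right)} = D$ ($s{\left(D \right)} = -5 + \left(5 + D\right) = D$)
$A{\left(r,O \right)} = 4 r$ ($A{\left(r,O \right)} = r 4 = 4 r$)
$- 1137 \left(A{\left(N{\left(0 \right)},\left(4 + 0\right) \left(-3\right) \right)} + s{\left(6 \right)}\right)^{2} = - 1137 \left(4 \cdot 0^{2} + 6\right)^{2} = - 1137 \left(4 \cdot 0 + 6\right)^{2} = - 1137 \left(0 + 6\right)^{2} = - 1137 \cdot 6^{2} = \left(-1137\right) 36 = -40932$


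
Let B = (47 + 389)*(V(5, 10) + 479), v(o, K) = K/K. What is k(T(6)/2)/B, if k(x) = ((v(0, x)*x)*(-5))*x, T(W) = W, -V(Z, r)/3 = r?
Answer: -45/195764 ≈ -0.00022987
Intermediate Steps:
v(o, K) = 1
V(Z, r) = -3*r
k(x) = -5*x² (k(x) = ((1*x)*(-5))*x = (x*(-5))*x = (-5*x)*x = -5*x²)
B = 195764 (B = (47 + 389)*(-3*10 + 479) = 436*(-30 + 479) = 436*449 = 195764)
k(T(6)/2)/B = -5*(6/2)²/195764 = -5*(6*(½))²*(1/195764) = -5*3²*(1/195764) = -5*9*(1/195764) = -45*1/195764 = -45/195764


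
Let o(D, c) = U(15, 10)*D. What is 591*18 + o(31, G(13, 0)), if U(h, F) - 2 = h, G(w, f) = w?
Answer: 11165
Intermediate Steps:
U(h, F) = 2 + h
o(D, c) = 17*D (o(D, c) = (2 + 15)*D = 17*D)
591*18 + o(31, G(13, 0)) = 591*18 + 17*31 = 10638 + 527 = 11165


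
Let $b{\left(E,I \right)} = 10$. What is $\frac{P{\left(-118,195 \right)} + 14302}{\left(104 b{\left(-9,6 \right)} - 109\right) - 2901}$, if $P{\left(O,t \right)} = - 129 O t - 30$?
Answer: $- \frac{1491281}{985} \approx -1514.0$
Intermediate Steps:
$P{\left(O,t \right)} = -30 - 129 O t$ ($P{\left(O,t \right)} = - 129 O t - 30 = -30 - 129 O t$)
$\frac{P{\left(-118,195 \right)} + 14302}{\left(104 b{\left(-9,6 \right)} - 109\right) - 2901} = \frac{\left(-30 - \left(-15222\right) 195\right) + 14302}{\left(104 \cdot 10 - 109\right) - 2901} = \frac{\left(-30 + 2968290\right) + 14302}{\left(1040 - 109\right) - 2901} = \frac{2968260 + 14302}{931 - 2901} = \frac{2982562}{-1970} = 2982562 \left(- \frac{1}{1970}\right) = - \frac{1491281}{985}$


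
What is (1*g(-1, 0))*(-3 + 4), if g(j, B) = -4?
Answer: -4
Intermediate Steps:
(1*g(-1, 0))*(-3 + 4) = (1*(-4))*(-3 + 4) = -4*1 = -4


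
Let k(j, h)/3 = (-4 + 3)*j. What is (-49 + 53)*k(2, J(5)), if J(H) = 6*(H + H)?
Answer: -24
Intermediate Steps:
J(H) = 12*H (J(H) = 6*(2*H) = 12*H)
k(j, h) = -3*j (k(j, h) = 3*((-4 + 3)*j) = 3*(-j) = -3*j)
(-49 + 53)*k(2, J(5)) = (-49 + 53)*(-3*2) = 4*(-6) = -24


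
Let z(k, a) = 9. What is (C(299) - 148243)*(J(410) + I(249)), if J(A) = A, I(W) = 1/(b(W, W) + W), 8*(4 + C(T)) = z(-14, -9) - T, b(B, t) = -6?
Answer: -19698144641/324 ≈ -6.0797e+7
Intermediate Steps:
C(T) = -23/8 - T/8 (C(T) = -4 + (9 - T)/8 = -4 + (9/8 - T/8) = -23/8 - T/8)
I(W) = 1/(-6 + W)
(C(299) - 148243)*(J(410) + I(249)) = ((-23/8 - 1/8*299) - 148243)*(410 + 1/(-6 + 249)) = ((-23/8 - 299/8) - 148243)*(410 + 1/243) = (-161/4 - 148243)*(410 + 1/243) = -593133/4*99631/243 = -19698144641/324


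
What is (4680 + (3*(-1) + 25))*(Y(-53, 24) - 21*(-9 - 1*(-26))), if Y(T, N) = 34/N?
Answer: -10031717/6 ≈ -1.6720e+6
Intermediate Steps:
(4680 + (3*(-1) + 25))*(Y(-53, 24) - 21*(-9 - 1*(-26))) = (4680 + (3*(-1) + 25))*(34/24 - 21*(-9 - 1*(-26))) = (4680 + (-3 + 25))*(34*(1/24) - 21*(-9 + 26)) = (4680 + 22)*(17/12 - 21*17) = 4702*(17/12 - 357) = 4702*(-4267/12) = -10031717/6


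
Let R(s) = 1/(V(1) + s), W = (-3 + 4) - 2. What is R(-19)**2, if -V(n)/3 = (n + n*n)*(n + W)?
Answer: 1/361 ≈ 0.0027701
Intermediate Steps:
W = -1 (W = 1 - 2 = -1)
V(n) = -3*(-1 + n)*(n + n**2) (V(n) = -3*(n + n*n)*(n - 1) = -3*(n + n**2)*(-1 + n) = -3*(-1 + n)*(n + n**2))
R(s) = 1/s (R(s) = 1/(3*1*(1 - 1*1**2) + s) = 1/(3*1*(1 - 1*1) + s) = 1/(3*1*(1 - 1) + s) = 1/(3*1*0 + s) = 1/(0 + s) = 1/s)
R(-19)**2 = (1/(-19))**2 = (-1/19)**2 = 1/361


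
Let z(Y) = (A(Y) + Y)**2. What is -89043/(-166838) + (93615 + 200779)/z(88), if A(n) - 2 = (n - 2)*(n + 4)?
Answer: 718839729793/1335371435419 ≈ 0.53831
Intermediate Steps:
A(n) = 2 + (-2 + n)*(4 + n) (A(n) = 2 + (n - 2)*(n + 4) = 2 + (-2 + n)*(4 + n))
z(Y) = (-6 + Y**2 + 3*Y)**2 (z(Y) = ((-6 + Y**2 + 2*Y) + Y)**2 = (-6 + Y**2 + 3*Y)**2)
-89043/(-166838) + (93615 + 200779)/z(88) = -89043/(-166838) + (93615 + 200779)/((-6 + 88**2 + 3*88)**2) = -89043*(-1/166838) + 294394/((-6 + 7744 + 264)**2) = 89043/166838 + 294394/(8002**2) = 89043/166838 + 294394/64032004 = 89043/166838 + 294394*(1/64032004) = 89043/166838 + 147197/32016002 = 718839729793/1335371435419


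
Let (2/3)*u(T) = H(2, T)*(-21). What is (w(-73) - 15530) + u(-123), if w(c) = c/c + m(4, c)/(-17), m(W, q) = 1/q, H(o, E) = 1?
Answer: -38621159/2482 ≈ -15561.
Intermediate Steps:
u(T) = -63/2 (u(T) = 3*(1*(-21))/2 = (3/2)*(-21) = -63/2)
w(c) = 1 - 1/(17*c) (w(c) = c/c + 1/(c*(-17)) = 1 - 1/17/c = 1 - 1/(17*c))
(w(-73) - 15530) + u(-123) = ((-1/17 - 73)/(-73) - 15530) - 63/2 = (-1/73*(-1242/17) - 15530) - 63/2 = (1242/1241 - 15530) - 63/2 = -19271488/1241 - 63/2 = -38621159/2482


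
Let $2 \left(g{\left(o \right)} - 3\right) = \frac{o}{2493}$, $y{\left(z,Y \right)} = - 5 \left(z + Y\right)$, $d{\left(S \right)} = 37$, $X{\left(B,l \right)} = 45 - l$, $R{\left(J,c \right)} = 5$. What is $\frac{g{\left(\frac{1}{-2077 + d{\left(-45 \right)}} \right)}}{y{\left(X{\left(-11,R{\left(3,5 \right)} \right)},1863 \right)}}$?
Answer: $- \frac{2774029}{8798295600} \approx -0.00031529$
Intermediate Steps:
$y{\left(z,Y \right)} = - 5 Y - 5 z$ ($y{\left(z,Y \right)} = - 5 \left(Y + z\right) = - 5 Y - 5 z$)
$g{\left(o \right)} = 3 + \frac{o}{4986}$ ($g{\left(o \right)} = 3 + \frac{o \frac{1}{2493}}{2} = 3 + \frac{\frac{1}{2493} o}{2} = 3 + \frac{o}{4986}$)
$\frac{g{\left(\frac{1}{-2077 + d{\left(-45 \right)}} \right)}}{y{\left(X{\left(-11,R{\left(3,5 \right)} \right)},1863 \right)}} = \frac{3 + \frac{1}{4986 \left(-2077 + 37\right)}}{\left(-5\right) 1863 - 5 \left(45 - 5\right)} = \frac{3 + \frac{1}{4986 \left(-2040\right)}}{-9315 - 5 \left(45 - 5\right)} = \frac{3 + \frac{1}{4986} \left(- \frac{1}{2040}\right)}{-9315 - 200} = \frac{3 - \frac{1}{10171440}}{-9315 - 200} = \frac{30514319}{10171440 \left(-9515\right)} = \frac{30514319}{10171440} \left(- \frac{1}{9515}\right) = - \frac{2774029}{8798295600}$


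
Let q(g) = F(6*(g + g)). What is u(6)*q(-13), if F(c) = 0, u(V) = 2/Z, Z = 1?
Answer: 0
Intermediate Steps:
u(V) = 2 (u(V) = 2/1 = 2*1 = 2)
q(g) = 0
u(6)*q(-13) = 2*0 = 0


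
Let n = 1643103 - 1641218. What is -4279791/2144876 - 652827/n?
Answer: -1408300370487/4043091260 ≈ -348.32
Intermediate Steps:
n = 1885
-4279791/2144876 - 652827/n = -4279791/2144876 - 652827/1885 = -1408300370487/4043091260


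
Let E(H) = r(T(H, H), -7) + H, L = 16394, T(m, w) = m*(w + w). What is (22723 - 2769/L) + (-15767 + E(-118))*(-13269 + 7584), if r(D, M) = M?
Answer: 1481505169973/16394 ≈ 9.0369e+7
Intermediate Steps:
T(m, w) = 2*m*w (T(m, w) = m*(2*w) = 2*m*w)
E(H) = -7 + H
(22723 - 2769/L) + (-15767 + E(-118))*(-13269 + 7584) = (22723 - 2769/16394) + (-15767 + (-7 - 118))*(-13269 + 7584) = (22723 - 2769*1/16394) + (-15767 - 125)*(-5685) = (22723 - 2769/16394) - 15892*(-5685) = 372518093/16394 + 90346020 = 1481505169973/16394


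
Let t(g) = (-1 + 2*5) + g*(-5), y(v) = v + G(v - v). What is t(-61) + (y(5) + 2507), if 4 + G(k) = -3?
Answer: 2819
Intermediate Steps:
G(k) = -7 (G(k) = -4 - 3 = -7)
y(v) = -7 + v (y(v) = v - 7 = -7 + v)
t(g) = 9 - 5*g (t(g) = (-1 + 10) - 5*g = 9 - 5*g)
t(-61) + (y(5) + 2507) = (9 - 5*(-61)) + ((-7 + 5) + 2507) = (9 + 305) + (-2 + 2507) = 314 + 2505 = 2819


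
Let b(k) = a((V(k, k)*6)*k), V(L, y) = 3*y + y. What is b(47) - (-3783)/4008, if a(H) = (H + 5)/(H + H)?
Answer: 25567801/17707344 ≈ 1.4439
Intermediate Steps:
V(L, y) = 4*y
a(H) = (5 + H)/(2*H) (a(H) = (5 + H)/((2*H)) = (5 + H)*(1/(2*H)) = (5 + H)/(2*H))
b(k) = (5 + 24*k²)/(48*k²) (b(k) = (5 + ((4*k)*6)*k)/(2*((((4*k)*6)*k))) = (5 + (24*k)*k)/(2*(((24*k)*k))) = (5 + 24*k²)/(2*((24*k²))) = (1/(24*k²))*(5 + 24*k²)/2 = (5 + 24*k²)/(48*k²))
b(47) - (-3783)/4008 = (½ + (5/48)/47²) - (-3783)/4008 = (½ + (5/48)*(1/2209)) - (-3783)/4008 = (½ + 5/106032) - 1*(-1261/1336) = 53021/106032 + 1261/1336 = 25567801/17707344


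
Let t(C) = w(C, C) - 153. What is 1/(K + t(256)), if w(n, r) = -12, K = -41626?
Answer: -1/41791 ≈ -2.3929e-5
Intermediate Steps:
t(C) = -165 (t(C) = -12 - 153 = -165)
1/(K + t(256)) = 1/(-41626 - 165) = 1/(-41791) = -1/41791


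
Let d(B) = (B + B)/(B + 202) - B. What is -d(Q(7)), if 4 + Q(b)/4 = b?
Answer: 1272/107 ≈ 11.888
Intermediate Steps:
Q(b) = -16 + 4*b
d(B) = -B + 2*B/(202 + B) (d(B) = (2*B)/(202 + B) - B = 2*B/(202 + B) - B = -B + 2*B/(202 + B))
-d(Q(7)) = -(-1)*(-16 + 4*7)*(200 + (-16 + 4*7))/(202 + (-16 + 4*7)) = -(-1)*(-16 + 28)*(200 + (-16 + 28))/(202 + (-16 + 28)) = -(-1)*12*(200 + 12)/(202 + 12) = -(-1)*12*212/214 = -1*(-1272/107) = 1272/107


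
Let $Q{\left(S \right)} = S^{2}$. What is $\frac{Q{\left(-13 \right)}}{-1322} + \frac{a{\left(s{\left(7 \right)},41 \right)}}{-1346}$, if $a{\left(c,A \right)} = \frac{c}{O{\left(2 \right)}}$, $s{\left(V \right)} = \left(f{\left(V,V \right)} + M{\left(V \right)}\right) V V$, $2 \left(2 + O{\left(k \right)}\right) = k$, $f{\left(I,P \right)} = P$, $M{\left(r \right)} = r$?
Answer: $\frac{339709}{889706} \approx 0.38182$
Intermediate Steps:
$O{\left(k \right)} = -2 + \frac{k}{2}$
$s{\left(V \right)} = 2 V^{3}$ ($s{\left(V \right)} = \left(V + V\right) V V = 2 V V^{2} = 2 V^{3}$)
$a{\left(c,A \right)} = - c$ ($a{\left(c,A \right)} = \frac{c}{-2 + \frac{1}{2} \cdot 2} = \frac{c}{-2 + 1} = \frac{c}{-1} = c \left(-1\right) = - c$)
$\frac{Q{\left(-13 \right)}}{-1322} + \frac{a{\left(s{\left(7 \right)},41 \right)}}{-1346} = \frac{\left(-13\right)^{2}}{-1322} + \frac{\left(-1\right) 2 \cdot 7^{3}}{-1346} = 169 \left(- \frac{1}{1322}\right) + - 2 \cdot 343 \left(- \frac{1}{1346}\right) = - \frac{169}{1322} + \left(-1\right) 686 \left(- \frac{1}{1346}\right) = - \frac{169}{1322} - - \frac{343}{673} = - \frac{169}{1322} + \frac{343}{673} = \frac{339709}{889706}$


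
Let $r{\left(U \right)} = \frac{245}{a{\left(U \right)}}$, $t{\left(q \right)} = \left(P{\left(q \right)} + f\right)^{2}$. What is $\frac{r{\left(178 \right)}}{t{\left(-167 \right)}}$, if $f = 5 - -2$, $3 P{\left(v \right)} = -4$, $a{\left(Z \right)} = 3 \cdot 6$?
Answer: $\frac{245}{578} \approx 0.42388$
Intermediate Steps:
$a{\left(Z \right)} = 18$
$P{\left(v \right)} = - \frac{4}{3}$ ($P{\left(v \right)} = \frac{1}{3} \left(-4\right) = - \frac{4}{3}$)
$f = 7$ ($f = 5 + 2 = 7$)
$t{\left(q \right)} = \frac{289}{9}$ ($t{\left(q \right)} = \left(- \frac{4}{3} + 7\right)^{2} = \left(\frac{17}{3}\right)^{2} = \frac{289}{9}$)
$r{\left(U \right)} = \frac{245}{18}$
$\frac{r{\left(178 \right)}}{t{\left(-167 \right)}} = \frac{245}{18 \cdot \frac{289}{9}} = \frac{245}{18} \cdot \frac{9}{289} = \frac{245}{578}$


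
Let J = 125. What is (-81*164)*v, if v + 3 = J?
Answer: -1620648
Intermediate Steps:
v = 122 (v = -3 + 125 = 122)
(-81*164)*v = -81*164*122 = -13284*122 = -1620648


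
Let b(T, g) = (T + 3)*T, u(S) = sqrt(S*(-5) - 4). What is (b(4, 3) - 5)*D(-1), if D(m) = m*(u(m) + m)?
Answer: 0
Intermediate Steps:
u(S) = sqrt(-4 - 5*S) (u(S) = sqrt(-5*S - 4) = sqrt(-4 - 5*S))
b(T, g) = T*(3 + T) (b(T, g) = (3 + T)*T = T*(3 + T))
D(m) = m*(m + sqrt(-4 - 5*m)) (D(m) = m*(sqrt(-4 - 5*m) + m) = m*(m + sqrt(-4 - 5*m)))
(b(4, 3) - 5)*D(-1) = (4*(3 + 4) - 5)*(-(-1 + sqrt(-4 - 5*(-1)))) = (4*7 - 5)*(-(-1 + sqrt(-4 + 5))) = (28 - 5)*(-(-1 + sqrt(1))) = 23*(-(-1 + 1)) = 23*(-1*0) = 23*0 = 0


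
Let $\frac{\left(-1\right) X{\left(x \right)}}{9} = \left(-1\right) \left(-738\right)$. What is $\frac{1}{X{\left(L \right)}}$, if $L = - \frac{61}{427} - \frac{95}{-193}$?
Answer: $- \frac{1}{6642} \approx -0.00015056$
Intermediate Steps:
$L = \frac{472}{1351}$ ($L = \left(-61\right) \frac{1}{427} - - \frac{95}{193} = - \frac{1}{7} + \frac{95}{193} = \frac{472}{1351} \approx 0.34937$)
$X{\left(x \right)} = -6642$ ($X{\left(x \right)} = - 9 \left(\left(-1\right) \left(-738\right)\right) = \left(-9\right) 738 = -6642$)
$\frac{1}{X{\left(L \right)}} = \frac{1}{-6642} = - \frac{1}{6642}$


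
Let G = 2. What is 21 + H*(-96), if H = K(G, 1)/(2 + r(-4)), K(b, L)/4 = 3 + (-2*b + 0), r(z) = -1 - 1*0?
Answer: 405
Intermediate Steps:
r(z) = -1 (r(z) = -1 + 0 = -1)
K(b, L) = 12 - 8*b (K(b, L) = 4*(3 + (-2*b + 0)) = 4*(3 - 2*b) = 12 - 8*b)
H = -4 (H = (12 - 8*2)/(2 - 1) = (12 - 16)/1 = 1*(-4) = -4)
21 + H*(-96) = 21 - 4*(-96) = 21 + 384 = 405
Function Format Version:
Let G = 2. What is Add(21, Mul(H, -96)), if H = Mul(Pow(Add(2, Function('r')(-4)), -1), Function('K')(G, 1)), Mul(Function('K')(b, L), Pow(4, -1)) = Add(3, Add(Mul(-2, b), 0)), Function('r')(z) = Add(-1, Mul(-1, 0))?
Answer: 405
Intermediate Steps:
Function('r')(z) = -1 (Function('r')(z) = Add(-1, 0) = -1)
Function('K')(b, L) = Add(12, Mul(-8, b)) (Function('K')(b, L) = Mul(4, Add(3, Add(Mul(-2, b), 0))) = Mul(4, Add(3, Mul(-2, b))) = Add(12, Mul(-8, b)))
H = -4 (H = Mul(Pow(Add(2, -1), -1), Add(12, Mul(-8, 2))) = Mul(Pow(1, -1), Add(12, -16)) = Mul(1, -4) = -4)
Add(21, Mul(H, -96)) = Add(21, Mul(-4, -96)) = Add(21, 384) = 405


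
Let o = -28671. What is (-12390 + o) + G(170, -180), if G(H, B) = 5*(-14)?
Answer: -41131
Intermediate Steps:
G(H, B) = -70
(-12390 + o) + G(170, -180) = (-12390 - 28671) - 70 = -41061 - 70 = -41131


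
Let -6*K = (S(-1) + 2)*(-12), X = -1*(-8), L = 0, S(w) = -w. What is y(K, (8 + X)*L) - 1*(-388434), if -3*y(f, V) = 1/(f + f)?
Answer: 13983623/36 ≈ 3.8843e+5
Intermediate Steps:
X = 8
K = 6 (K = -(-1*(-1) + 2)*(-12)/6 = -(1 + 2)*(-12)/6 = -(-12)/2 = -⅙*(-36) = 6)
y(f, V) = -1/(6*f) (y(f, V) = -1/(3*(f + f)) = -1/(2*f)/3 = -1/(6*f))
y(K, (8 + X)*L) - 1*(-388434) = -⅙/6 - 1*(-388434) = -⅙*⅙ + 388434 = -1/36 + 388434 = 13983623/36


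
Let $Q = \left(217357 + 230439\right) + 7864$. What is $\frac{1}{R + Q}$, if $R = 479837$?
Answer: $\frac{1}{935497} \approx 1.069 \cdot 10^{-6}$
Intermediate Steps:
$Q = 455660$ ($Q = 447796 + 7864 = 455660$)
$\frac{1}{R + Q} = \frac{1}{479837 + 455660} = \frac{1}{935497}$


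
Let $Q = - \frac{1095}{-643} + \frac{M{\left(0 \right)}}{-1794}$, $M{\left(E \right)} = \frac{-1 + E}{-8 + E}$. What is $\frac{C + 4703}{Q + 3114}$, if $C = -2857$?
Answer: $\frac{17035508256}{28752753101} \approx 0.59248$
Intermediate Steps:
$M{\left(E \right)} = \frac{-1 + E}{-8 + E}$
$Q = \frac{15714797}{9228336}$ ($Q = - \frac{1095}{-643} + \frac{\frac{1}{-8 + 0} \left(-1 + 0\right)}{-1794} = \left(-1095\right) \left(- \frac{1}{643}\right) + \frac{1}{-8} \left(-1\right) \left(- \frac{1}{1794}\right) = \frac{1095}{643} + \left(- \frac{1}{8}\right) \left(-1\right) \left(- \frac{1}{1794}\right) = \frac{1095}{643} + \frac{1}{8} \left(- \frac{1}{1794}\right) = \frac{1095}{643} - \frac{1}{14352} = \frac{15714797}{9228336} \approx 1.7029$)
$\frac{C + 4703}{Q + 3114} = \frac{-2857 + 4703}{\frac{15714797}{9228336} + 3114} = \frac{1846}{\frac{28752753101}{9228336}} = 1846 \cdot \frac{9228336}{28752753101} = \frac{17035508256}{28752753101}$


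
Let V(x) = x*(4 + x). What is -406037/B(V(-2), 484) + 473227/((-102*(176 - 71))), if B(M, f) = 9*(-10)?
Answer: 7974196/1785 ≈ 4467.3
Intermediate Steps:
B(M, f) = -90
-406037/B(V(-2), 484) + 473227/((-102*(176 - 71))) = -406037/(-90) + 473227/((-102*(176 - 71))) = -406037*(-1/90) + 473227/((-102*105)) = 406037/90 + 473227/(-10710) = 406037/90 + 473227*(-1/10710) = 406037/90 - 473227/10710 = 7974196/1785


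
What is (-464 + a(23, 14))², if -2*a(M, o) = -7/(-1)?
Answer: 874225/4 ≈ 2.1856e+5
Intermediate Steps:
a(M, o) = -7/2 (a(M, o) = -(-7)/(2*(-1)) = -(-7)*(-1)/2 = -½*7 = -7/2)
(-464 + a(23, 14))² = (-464 - 7/2)² = (-935/2)² = 874225/4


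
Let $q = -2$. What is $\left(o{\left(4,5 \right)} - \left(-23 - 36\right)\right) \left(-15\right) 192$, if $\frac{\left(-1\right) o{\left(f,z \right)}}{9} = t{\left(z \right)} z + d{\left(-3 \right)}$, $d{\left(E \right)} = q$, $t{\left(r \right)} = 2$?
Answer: $37440$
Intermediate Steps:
$d{\left(E \right)} = -2$
$o{\left(f,z \right)} = 18 - 18 z$ ($o{\left(f,z \right)} = - 9 \left(2 z - 2\right) = - 9 \left(-2 + 2 z\right) = 18 - 18 z$)
$\left(o{\left(4,5 \right)} - \left(-23 - 36\right)\right) \left(-15\right) 192 = \left(\left(18 - 90\right) - \left(-23 - 36\right)\right) \left(-15\right) 192 = \left(-72 - -59\right) \left(-15\right) 192 = \left(-72 + 59\right) \left(-15\right) 192 = \left(-13\right) \left(-15\right) 192 = 195 \cdot 192 = 37440$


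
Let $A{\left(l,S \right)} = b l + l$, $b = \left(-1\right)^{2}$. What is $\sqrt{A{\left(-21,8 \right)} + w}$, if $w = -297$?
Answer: $i \sqrt{339} \approx 18.412 i$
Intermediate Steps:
$b = 1$
$A{\left(l,S \right)} = 2 l$ ($A{\left(l,S \right)} = 1 l + l = l + l = 2 l$)
$\sqrt{A{\left(-21,8 \right)} + w} = \sqrt{2 \left(-21\right) - 297} = \sqrt{-42 - 297} = \sqrt{-339} = i \sqrt{339}$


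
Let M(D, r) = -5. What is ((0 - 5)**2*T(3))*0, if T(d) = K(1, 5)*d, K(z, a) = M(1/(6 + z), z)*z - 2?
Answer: 0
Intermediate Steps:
K(z, a) = -2 - 5*z (K(z, a) = -5*z - 2 = -2 - 5*z)
T(d) = -7*d (T(d) = (-2 - 5*1)*d = (-2 - 5)*d = -7*d)
((0 - 5)**2*T(3))*0 = ((0 - 5)**2*(-7*3))*0 = ((-5)**2*(-21))*0 = (25*(-21))*0 = -525*0 = 0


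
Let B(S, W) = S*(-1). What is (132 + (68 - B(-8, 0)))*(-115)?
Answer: -22080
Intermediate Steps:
B(S, W) = -S
(132 + (68 - B(-8, 0)))*(-115) = (132 + (68 - (-1)*(-8)))*(-115) = (132 + (68 - 1*8))*(-115) = (132 + (68 - 8))*(-115) = (132 + 60)*(-115) = 192*(-115) = -22080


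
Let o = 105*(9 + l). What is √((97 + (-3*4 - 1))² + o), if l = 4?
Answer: √8421 ≈ 91.766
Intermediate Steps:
o = 1365 (o = 105*(9 + 4) = 105*13 = 1365)
√((97 + (-3*4 - 1))² + o) = √((97 + (-3*4 - 1))² + 1365) = √((97 + (-12 - 1))² + 1365) = √((97 - 13)² + 1365) = √(84² + 1365) = √(7056 + 1365) = √8421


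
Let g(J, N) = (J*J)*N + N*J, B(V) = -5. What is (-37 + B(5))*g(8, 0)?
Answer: 0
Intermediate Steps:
g(J, N) = J*N + N*J**2 (g(J, N) = J**2*N + J*N = N*J**2 + J*N = J*N + N*J**2)
(-37 + B(5))*g(8, 0) = (-37 - 5)*(8*0*(1 + 8)) = -336*0*9 = -42*0 = 0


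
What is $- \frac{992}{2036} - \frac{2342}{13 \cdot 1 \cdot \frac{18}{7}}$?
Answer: $- \frac{4201289}{59553} \approx -70.547$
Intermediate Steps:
$- \frac{992}{2036} - \frac{2342}{13 \cdot 1 \cdot \frac{18}{7}} = \left(-992\right) \frac{1}{2036} - \frac{2342}{13 \cdot 18 \cdot \frac{1}{7}} = - \frac{248}{509} - \frac{2342}{13 \cdot \frac{18}{7}} = - \frac{248}{509} - \frac{2342}{\frac{234}{7}} = - \frac{248}{509} - \frac{8197}{117} = - \frac{4201289}{59553}$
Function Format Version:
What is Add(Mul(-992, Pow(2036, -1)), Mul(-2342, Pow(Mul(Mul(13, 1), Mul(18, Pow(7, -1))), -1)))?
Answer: Rational(-4201289, 59553) ≈ -70.547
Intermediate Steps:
Add(Mul(-992, Pow(2036, -1)), Mul(-2342, Pow(Mul(Mul(13, 1), Mul(18, Pow(7, -1))), -1))) = Add(Mul(-992, Rational(1, 2036)), Mul(-2342, Pow(Mul(13, Mul(18, Rational(1, 7))), -1))) = Add(Rational(-248, 509), Mul(-2342, Pow(Mul(13, Rational(18, 7)), -1))) = Add(Rational(-248, 509), Mul(-2342, Pow(Rational(234, 7), -1))) = Add(Rational(-248, 509), Mul(-2342, Rational(7, 234))) = Add(Rational(-248, 509), Rational(-8197, 117)) = Rational(-4201289, 59553)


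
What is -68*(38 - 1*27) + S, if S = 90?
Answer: -658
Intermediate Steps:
-68*(38 - 1*27) + S = -68*(38 - 1*27) + 90 = -68*(38 - 27) + 90 = -68*11 + 90 = -748 + 90 = -658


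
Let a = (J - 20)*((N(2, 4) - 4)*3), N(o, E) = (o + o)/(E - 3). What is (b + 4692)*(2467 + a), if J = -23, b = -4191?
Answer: 1235967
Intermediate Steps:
N(o, E) = 2*o/(-3 + E) (N(o, E) = (2*o)/(-3 + E) = 2*o/(-3 + E))
a = 0 (a = (-23 - 20)*((2*2/(-3 + 4) - 4)*3) = -43*(2*2/1 - 4)*3 = -43*(2*2*1 - 4)*3 = -43*(4 - 4)*3 = -0*3 = -43*0 = 0)
(b + 4692)*(2467 + a) = (-4191 + 4692)*(2467 + 0) = 501*2467 = 1235967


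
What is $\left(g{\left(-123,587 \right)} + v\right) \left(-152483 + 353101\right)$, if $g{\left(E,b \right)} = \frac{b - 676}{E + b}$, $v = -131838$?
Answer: $- \frac{6136194532589}{232} \approx -2.6449 \cdot 10^{10}$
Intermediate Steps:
$g{\left(E,b \right)} = \frac{-676 + b}{E + b}$
$\left(g{\left(-123,587 \right)} + v\right) \left(-152483 + 353101\right) = \left(\frac{-676 + 587}{-123 + 587} - 131838\right) \left(-152483 + 353101\right) = \left(\frac{1}{464} \left(-89\right) - 131838\right) 200618 = \left(- \frac{89}{464} - 131838\right) 200618 = \left(- \frac{61172921}{464}\right) 200618 = - \frac{6136194532589}{232}$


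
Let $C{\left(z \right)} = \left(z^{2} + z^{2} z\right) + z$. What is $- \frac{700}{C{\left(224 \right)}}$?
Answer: $- \frac{25}{403208} \approx -6.2003 \cdot 10^{-5}$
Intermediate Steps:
$C{\left(z \right)} = z + z^{2} + z^{3}$ ($C{\left(z \right)} = \left(z^{2} + z^{3}\right) + z = z + z^{2} + z^{3}$)
$- \frac{700}{C{\left(224 \right)}} = - \frac{700}{224 \left(1 + 224 + 224^{2}\right)} = - \frac{700}{224 \left(1 + 224 + 50176\right)} = - \frac{700}{224 \cdot 50401} = - \frac{700}{11289824} = \left(-700\right) \frac{1}{11289824} = - \frac{25}{403208}$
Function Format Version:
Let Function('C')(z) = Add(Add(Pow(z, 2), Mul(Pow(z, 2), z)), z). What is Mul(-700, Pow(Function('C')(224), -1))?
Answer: Rational(-25, 403208) ≈ -6.2003e-5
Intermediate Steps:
Function('C')(z) = Add(z, Pow(z, 2), Pow(z, 3)) (Function('C')(z) = Add(Add(Pow(z, 2), Pow(z, 3)), z) = Add(z, Pow(z, 2), Pow(z, 3)))
Mul(-700, Pow(Function('C')(224), -1)) = Mul(-700, Pow(Mul(224, Add(1, 224, Pow(224, 2))), -1)) = Mul(-700, Pow(Mul(224, Add(1, 224, 50176)), -1)) = Mul(-700, Pow(Mul(224, 50401), -1)) = Mul(-700, Pow(11289824, -1)) = Mul(-700, Rational(1, 11289824)) = Rational(-25, 403208)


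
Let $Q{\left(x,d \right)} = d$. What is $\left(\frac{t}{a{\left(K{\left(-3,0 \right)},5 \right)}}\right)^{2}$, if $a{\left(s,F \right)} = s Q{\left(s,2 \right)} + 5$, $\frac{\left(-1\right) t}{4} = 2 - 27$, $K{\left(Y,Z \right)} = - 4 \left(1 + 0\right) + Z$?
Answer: $\frac{10000}{9} \approx 1111.1$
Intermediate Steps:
$K{\left(Y,Z \right)} = -4 + Z$ ($K{\left(Y,Z \right)} = \left(-4\right) 1 + Z = -4 + Z$)
$t = 100$ ($t = - 4 \left(2 - 27\right) = \left(-4\right) \left(-25\right) = 100$)
$a{\left(s,F \right)} = 5 + 2 s$ ($a{\left(s,F \right)} = s 2 + 5 = 2 s + 5 = 5 + 2 s$)
$\left(\frac{t}{a{\left(K{\left(-3,0 \right)},5 \right)}}\right)^{2} = \left(\frac{100}{5 + 2 \left(-4 + 0\right)}\right)^{2} = \left(\frac{100}{5 + 2 \left(-4\right)}\right)^{2} = \left(\frac{100}{5 - 8}\right)^{2} = \left(\frac{100}{-3}\right)^{2} = \left(100 \left(- \frac{1}{3}\right)\right)^{2} = \left(- \frac{100}{3}\right)^{2} = \frac{10000}{9}$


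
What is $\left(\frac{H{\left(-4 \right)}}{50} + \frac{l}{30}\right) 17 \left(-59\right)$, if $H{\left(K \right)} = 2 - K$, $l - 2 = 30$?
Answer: $- \frac{89267}{75} \approx -1190.2$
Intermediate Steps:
$l = 32$ ($l = 2 + 30 = 32$)
$\left(\frac{H{\left(-4 \right)}}{50} + \frac{l}{30}\right) 17 \left(-59\right) = \left(\frac{2 - -4}{50} + \frac{32}{30}\right) 17 \left(-59\right) = \left(\left(2 + 4\right) \frac{1}{50} + 32 \cdot \frac{1}{30}\right) 17 \left(-59\right) = \left(6 \cdot \frac{1}{50} + \frac{16}{15}\right) 17 \left(-59\right) = \left(\frac{3}{25} + \frac{16}{15}\right) 17 \left(-59\right) = \frac{89}{75} \cdot 17 \left(-59\right) = \frac{1513}{75} \left(-59\right) = - \frac{89267}{75}$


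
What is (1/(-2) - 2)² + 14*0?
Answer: 25/4 ≈ 6.2500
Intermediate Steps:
(1/(-2) - 2)² + 14*0 = (-½ - 2)² + 0 = (-5/2)² + 0 = 25/4 + 0 = 25/4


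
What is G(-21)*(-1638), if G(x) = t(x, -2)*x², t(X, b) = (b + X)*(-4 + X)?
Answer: -415355850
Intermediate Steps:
t(X, b) = (-4 + X)*(X + b) (t(X, b) = (X + b)*(-4 + X) = (-4 + X)*(X + b))
G(x) = x²*(8 + x² - 6*x) (G(x) = (x² - 4*x - 4*(-2) + x*(-2))*x² = (x² - 4*x + 8 - 2*x)*x² = (8 + x² - 6*x)*x² = x²*(8 + x² - 6*x))
G(-21)*(-1638) = ((-21)²*(8 + (-21)² - 6*(-21)))*(-1638) = (441*(8 + 441 + 126))*(-1638) = (441*575)*(-1638) = 253575*(-1638) = -415355850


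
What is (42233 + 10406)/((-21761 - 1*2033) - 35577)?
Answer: -52639/59371 ≈ -0.88661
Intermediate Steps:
(42233 + 10406)/((-21761 - 1*2033) - 35577) = 52639/((-21761 - 2033) - 35577) = 52639/(-23794 - 35577) = 52639/(-59371) = 52639*(-1/59371) = -52639/59371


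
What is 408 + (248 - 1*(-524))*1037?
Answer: 800972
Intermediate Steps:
408 + (248 - 1*(-524))*1037 = 408 + (248 + 524)*1037 = 408 + 772*1037 = 408 + 800564 = 800972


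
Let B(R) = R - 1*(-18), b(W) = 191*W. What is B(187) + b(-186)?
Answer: -35321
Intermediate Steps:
B(R) = 18 + R (B(R) = R + 18 = 18 + R)
B(187) + b(-186) = (18 + 187) + 191*(-186) = 205 - 35526 = -35321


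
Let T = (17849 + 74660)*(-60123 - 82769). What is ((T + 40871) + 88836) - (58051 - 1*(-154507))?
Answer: -13218878879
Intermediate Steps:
T = -13218796028 (T = 92509*(-142892) = -13218796028)
((T + 40871) + 88836) - (58051 - 1*(-154507)) = ((-13218796028 + 40871) + 88836) - (58051 - 1*(-154507)) = (-13218755157 + 88836) - (58051 + 154507) = -13218666321 - 1*212558 = -13218666321 - 212558 = -13218878879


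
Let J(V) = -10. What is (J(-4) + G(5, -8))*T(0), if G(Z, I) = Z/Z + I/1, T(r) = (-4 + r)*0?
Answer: 0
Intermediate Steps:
T(r) = 0
G(Z, I) = 1 + I (G(Z, I) = 1 + I*1 = 1 + I)
(J(-4) + G(5, -8))*T(0) = (-10 + (1 - 8))*0 = (-10 - 7)*0 = -17*0 = 0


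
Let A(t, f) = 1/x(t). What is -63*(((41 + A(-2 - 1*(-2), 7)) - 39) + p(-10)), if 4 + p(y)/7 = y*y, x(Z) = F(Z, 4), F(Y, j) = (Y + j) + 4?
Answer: -339759/8 ≈ -42470.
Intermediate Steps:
F(Y, j) = 4 + Y + j
x(Z) = 8 + Z (x(Z) = 4 + Z + 4 = 8 + Z)
A(t, f) = 1/(8 + t)
p(y) = -28 + 7*y**2 (p(y) = -28 + 7*(y*y) = -28 + 7*y**2)
-63*(((41 + A(-2 - 1*(-2), 7)) - 39) + p(-10)) = -63*(((41 + 1/(8 + (-2 - 1*(-2)))) - 39) + (-28 + 7*(-10)**2)) = -63*(((41 + 1/(8 + (-2 + 2))) - 39) + (-28 + 7*100)) = -63*(((41 + 1/(8 + 0)) - 39) + (-28 + 700)) = -63*(((41 + 1/8) - 39) + 672) = -63*((329/8 - 39) + 672) = -63*(17/8 + 672) = -63*5393/8 = -339759/8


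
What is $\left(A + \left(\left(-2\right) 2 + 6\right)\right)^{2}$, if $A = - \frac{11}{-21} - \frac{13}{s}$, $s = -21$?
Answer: $\frac{484}{49} \approx 9.8775$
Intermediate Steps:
$A = \frac{8}{7}$ ($A = - \frac{11}{-21} - \frac{13}{-21} = \left(-11\right) \left(- \frac{1}{21}\right) - - \frac{13}{21} = \frac{11}{21} + \frac{13}{21} = \frac{8}{7} \approx 1.1429$)
$\left(A + \left(\left(-2\right) 2 + 6\right)\right)^{2} = \left(\frac{8}{7} + \left(\left(-2\right) 2 + 6\right)\right)^{2} = \left(\frac{8}{7} + \left(-4 + 6\right)\right)^{2} = \left(\frac{8}{7} + 2\right)^{2} = \left(\frac{22}{7}\right)^{2} = \frac{484}{49}$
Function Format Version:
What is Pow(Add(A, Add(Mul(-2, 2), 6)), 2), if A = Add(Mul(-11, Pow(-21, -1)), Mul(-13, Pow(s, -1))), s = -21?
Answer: Rational(484, 49) ≈ 9.8775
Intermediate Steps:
A = Rational(8, 7) (A = Add(Mul(-11, Pow(-21, -1)), Mul(-13, Pow(-21, -1))) = Add(Mul(-11, Rational(-1, 21)), Mul(-13, Rational(-1, 21))) = Add(Rational(11, 21), Rational(13, 21)) = Rational(8, 7) ≈ 1.1429)
Pow(Add(A, Add(Mul(-2, 2), 6)), 2) = Pow(Add(Rational(8, 7), Add(Mul(-2, 2), 6)), 2) = Pow(Add(Rational(8, 7), Add(-4, 6)), 2) = Pow(Add(Rational(8, 7), 2), 2) = Pow(Rational(22, 7), 2) = Rational(484, 49)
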